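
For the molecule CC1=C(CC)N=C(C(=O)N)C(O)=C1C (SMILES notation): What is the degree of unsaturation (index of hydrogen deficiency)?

5

Degree of unsaturation = (number of rings) + (number of π bonds).
Ring closures in the SMILES: 1.
π bonds: 4 double bonds (each 1 DoU) → 4 DoU from unsaturation.
Total DoU = 1 + 4 = 5.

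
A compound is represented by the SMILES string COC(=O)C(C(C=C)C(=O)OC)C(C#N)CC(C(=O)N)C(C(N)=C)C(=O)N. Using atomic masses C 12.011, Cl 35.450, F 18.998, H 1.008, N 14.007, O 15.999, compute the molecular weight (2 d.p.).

First, the molecular formula is C17H24N4O6 (counting implicit H from valence).
  C: 17 × 12.011 = 204.187
  H: 24 × 1.008 = 24.192
  N: 4 × 14.007 = 56.028
  O: 6 × 15.999 = 95.994
Sum: 17×12.011 + 24×1.008 + 4×14.007 + 6×15.999 = 380.401 → 380.40 g/mol.

380.40 g/mol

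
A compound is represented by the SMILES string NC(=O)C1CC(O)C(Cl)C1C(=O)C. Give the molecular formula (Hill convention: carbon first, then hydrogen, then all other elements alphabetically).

Walk through each heavy atom and fill implicit hydrogens from standard valence (C 4, N 3, O 2, S 2, halogen 1):
  atom 1: N, bond orders sum to 1 (valence 3) → 2 H
  atom 2: C, bond orders sum to 4 (valence 4) → 0 H
  atom 3: O, bond orders sum to 2 (valence 2) → 0 H
  atom 4: C, bond orders sum to 3 (valence 4) → 1 H
  atom 5: C, bond orders sum to 2 (valence 4) → 2 H
  atom 6: C, bond orders sum to 3 (valence 4) → 1 H
  atom 7: O, bond orders sum to 1 (valence 2) → 1 H
  atom 8: C, bond orders sum to 3 (valence 4) → 1 H
  atom 9: Cl (halogen, monovalent) → 0 H
  atom 10: C, bond orders sum to 3 (valence 4) → 1 H
  atom 11: C, bond orders sum to 4 (valence 4) → 0 H
  atom 12: O, bond orders sum to 2 (valence 2) → 0 H
  atom 13: C, bond orders sum to 1 (valence 4) → 3 H
Totals → C:8, H:12, Cl:1, N:1, O:3.
In Hill order: C8H12ClNO3.

C8H12ClNO3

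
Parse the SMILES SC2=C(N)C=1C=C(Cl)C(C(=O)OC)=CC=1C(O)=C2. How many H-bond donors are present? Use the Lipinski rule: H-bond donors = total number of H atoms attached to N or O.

3

Donors: find every N or O and count the H atoms it carries.
  atom 4 (N): bond orders sum to 1 → 2 H
  atom 11 (O): bond orders sum to 2 → 0 H
  atom 12 (O): bond orders sum to 2 → 0 H
  atom 17 (O): bond orders sum to 1 → 1 H
Lipinski HBD = 3.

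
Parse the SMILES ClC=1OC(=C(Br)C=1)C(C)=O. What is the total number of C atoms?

6

Count every carbon token in the SMILES (each C, including those in ring-closure positions and inside branches).
Carbon count: 6.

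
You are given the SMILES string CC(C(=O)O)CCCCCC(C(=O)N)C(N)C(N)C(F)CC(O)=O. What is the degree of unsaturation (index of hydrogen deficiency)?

3

Degree of unsaturation = (number of rings) + (number of π bonds).
Ring closures in the SMILES: 0.
π bonds: 3 double bonds (each 1 DoU) → 3 DoU from unsaturation.
Total DoU = 0 + 3 = 3.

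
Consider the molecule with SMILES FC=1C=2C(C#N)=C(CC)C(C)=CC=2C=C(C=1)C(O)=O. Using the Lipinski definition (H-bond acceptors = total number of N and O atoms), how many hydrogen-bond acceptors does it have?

3

N atoms: 1; O atoms: 2.
Lipinski HBA = 1 + 2 = 3.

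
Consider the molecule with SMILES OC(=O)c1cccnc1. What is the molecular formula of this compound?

Walk through each heavy atom and fill implicit hydrogens from standard valence (C 4, N 3, O 2, S 2, halogen 1); for lowercase aromatic atoms, an aromatic c carries 1 H when it has two neighbours and 0 H with three, and aromatic n carries 0 H:
  atom 1: O, bond orders sum to 1 (valence 2) → 1 H
  atom 2: C, bond orders sum to 4 (valence 4) → 0 H
  atom 3: O, bond orders sum to 2 (valence 2) → 0 H
  atom 4: aromatic c, 3 neighbours → 0 H
  atom 5: aromatic c, 2 neighbours → 1 H
  atom 6: aromatic c, 2 neighbours → 1 H
  atom 7: aromatic c, 2 neighbours → 1 H
  atom 8: aromatic n, 2 neighbours → 0 H
  atom 9: aromatic c, 2 neighbours → 1 H
Totals → C:6, H:5, N:1, O:2.
In Hill order: C6H5NO2.

C6H5NO2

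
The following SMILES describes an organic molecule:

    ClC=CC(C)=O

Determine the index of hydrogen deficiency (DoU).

2

Molecular formula: C4H5ClO.
DoU = (2C + 2 + N − H − X) / 2, where X is the halogen count and O/S are ignored.
    = (2·4 + 2 + 0 − 5 − 1) / 2 = 4 / 2 = 2.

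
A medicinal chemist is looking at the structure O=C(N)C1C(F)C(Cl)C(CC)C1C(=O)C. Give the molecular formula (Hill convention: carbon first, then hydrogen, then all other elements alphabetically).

Walk through each heavy atom and fill implicit hydrogens from standard valence (C 4, N 3, O 2, S 2, halogen 1):
  atom 1: O, bond orders sum to 2 (valence 2) → 0 H
  atom 2: C, bond orders sum to 4 (valence 4) → 0 H
  atom 3: N, bond orders sum to 1 (valence 3) → 2 H
  atom 4: C, bond orders sum to 3 (valence 4) → 1 H
  atom 5: C, bond orders sum to 3 (valence 4) → 1 H
  atom 6: F (halogen, monovalent) → 0 H
  atom 7: C, bond orders sum to 3 (valence 4) → 1 H
  atom 8: Cl (halogen, monovalent) → 0 H
  atom 9: C, bond orders sum to 3 (valence 4) → 1 H
  atom 10: C, bond orders sum to 2 (valence 4) → 2 H
  atom 11: C, bond orders sum to 1 (valence 4) → 3 H
  atom 12: C, bond orders sum to 3 (valence 4) → 1 H
  atom 13: C, bond orders sum to 4 (valence 4) → 0 H
  atom 14: O, bond orders sum to 2 (valence 2) → 0 H
  atom 15: C, bond orders sum to 1 (valence 4) → 3 H
Totals → C:10, H:15, Cl:1, F:1, N:1, O:2.

C10H15ClFNO2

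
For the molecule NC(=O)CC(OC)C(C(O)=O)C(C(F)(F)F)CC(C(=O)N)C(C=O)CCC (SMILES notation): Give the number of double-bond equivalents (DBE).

Degree of unsaturation = (number of rings) + (number of π bonds).
Ring closures in the SMILES: 0.
π bonds: 4 double bonds (each 1 DoU) → 4 DoU from unsaturation.
Total DoU = 0 + 4 = 4.

4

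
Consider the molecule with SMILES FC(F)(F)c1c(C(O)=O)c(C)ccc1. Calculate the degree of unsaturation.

Molecular formula: C9H7F3O2.
DoU = (2C + 2 + N − H − X) / 2, where X is the halogen count and O/S are ignored.
    = (2·9 + 2 + 0 − 7 − 3) / 2 = 10 / 2 = 5.

5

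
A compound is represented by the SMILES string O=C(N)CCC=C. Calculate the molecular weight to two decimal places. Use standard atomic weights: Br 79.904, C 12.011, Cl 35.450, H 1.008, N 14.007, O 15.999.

First, the molecular formula is C5H9NO (counting implicit H from valence).
  C: 5 × 12.011 = 60.055
  H: 9 × 1.008 = 9.072
  N: 1 × 14.007 = 14.007
  O: 1 × 15.999 = 15.999
Sum: 5×12.011 + 9×1.008 + 1×14.007 + 1×15.999 = 99.133 → 99.13 g/mol.

99.13 g/mol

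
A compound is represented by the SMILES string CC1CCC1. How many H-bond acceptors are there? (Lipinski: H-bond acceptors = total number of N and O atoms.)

0

N atoms: 0; O atoms: 0.
Lipinski HBA = 0 + 0 = 0.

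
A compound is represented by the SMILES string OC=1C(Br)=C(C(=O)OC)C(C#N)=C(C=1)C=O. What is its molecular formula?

C10H6BrNO4

Walk through each heavy atom and fill implicit hydrogens from standard valence (C 4, N 3, O 2, S 2, halogen 1):
  atom 1: O, bond orders sum to 1 (valence 2) → 1 H
  atom 2: C, bond orders sum to 4 (valence 4) → 0 H
  atom 3: C, bond orders sum to 4 (valence 4) → 0 H
  atom 4: Br (halogen, monovalent) → 0 H
  atom 5: C, bond orders sum to 4 (valence 4) → 0 H
  atom 6: C, bond orders sum to 4 (valence 4) → 0 H
  atom 7: O, bond orders sum to 2 (valence 2) → 0 H
  atom 8: O, bond orders sum to 2 (valence 2) → 0 H
  atom 9: C, bond orders sum to 1 (valence 4) → 3 H
  atom 10: C, bond orders sum to 4 (valence 4) → 0 H
  atom 11: C, bond orders sum to 4 (valence 4) → 0 H
  atom 12: N, bond orders sum to 3 (valence 3) → 0 H
  atom 13: C, bond orders sum to 4 (valence 4) → 0 H
  atom 14: C, bond orders sum to 3 (valence 4) → 1 H
  atom 15: C, bond orders sum to 3 (valence 4) → 1 H
  atom 16: O, bond orders sum to 2 (valence 2) → 0 H
Totals → C:10, H:6, Br:1, N:1, O:4.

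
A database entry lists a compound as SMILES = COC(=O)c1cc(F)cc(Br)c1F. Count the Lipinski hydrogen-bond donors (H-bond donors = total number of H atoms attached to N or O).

0

Donors: find every N or O and count the H atoms it carries.
  atom 2 (O): bond orders sum to 2 → 0 H
  atom 4 (O): bond orders sum to 2 → 0 H
Lipinski HBD = 0.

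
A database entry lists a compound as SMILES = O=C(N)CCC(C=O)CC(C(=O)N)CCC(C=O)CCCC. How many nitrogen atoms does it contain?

2

Scan the SMILES for N atoms (remember two-letter symbols like Cl and Br are single atoms).
Nitrogen count: 2.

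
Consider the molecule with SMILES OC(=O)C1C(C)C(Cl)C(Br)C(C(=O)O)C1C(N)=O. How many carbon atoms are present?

Count every carbon token in the SMILES (each C, including those in ring-closure positions and inside branches).
Carbon count: 10.

10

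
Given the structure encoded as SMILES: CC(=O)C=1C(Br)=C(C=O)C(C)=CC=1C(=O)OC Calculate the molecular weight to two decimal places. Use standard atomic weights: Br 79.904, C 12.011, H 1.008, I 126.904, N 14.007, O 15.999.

299.12 g/mol

First, the molecular formula is C12H11BrO4 (counting implicit H from valence).
  Br: 1 × 79.904 = 79.904
  C: 12 × 12.011 = 144.132
  H: 11 × 1.008 = 11.088
  O: 4 × 15.999 = 63.996
Sum: 1×79.904 + 12×12.011 + 11×1.008 + 4×15.999 = 299.120 → 299.12 g/mol.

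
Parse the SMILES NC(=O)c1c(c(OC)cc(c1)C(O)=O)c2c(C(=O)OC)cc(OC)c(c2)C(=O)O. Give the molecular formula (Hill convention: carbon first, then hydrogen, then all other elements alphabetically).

Walk through each heavy atom and fill implicit hydrogens from standard valence (C 4, N 3, O 2, S 2, halogen 1); for lowercase aromatic atoms, an aromatic c carries 1 H when it has two neighbours and 0 H with three, and aromatic n carries 0 H:
  atom 1: N, bond orders sum to 1 (valence 3) → 2 H
  atom 2: C, bond orders sum to 4 (valence 4) → 0 H
  atom 3: O, bond orders sum to 2 (valence 2) → 0 H
  atom 4: aromatic c, 3 neighbours → 0 H
  atom 5: aromatic c, 3 neighbours → 0 H
  atom 6: aromatic c, 3 neighbours → 0 H
  atom 7: O, bond orders sum to 2 (valence 2) → 0 H
  atom 8: C, bond orders sum to 1 (valence 4) → 3 H
  atom 9: aromatic c, 2 neighbours → 1 H
  atom 10: aromatic c, 3 neighbours → 0 H
  atom 11: aromatic c, 2 neighbours → 1 H
  atom 12: C, bond orders sum to 4 (valence 4) → 0 H
  atom 13: O, bond orders sum to 1 (valence 2) → 1 H
  atom 14: O, bond orders sum to 2 (valence 2) → 0 H
  atom 15: aromatic c, 3 neighbours → 0 H
  atom 16: aromatic c, 3 neighbours → 0 H
  atom 17: C, bond orders sum to 4 (valence 4) → 0 H
  atom 18: O, bond orders sum to 2 (valence 2) → 0 H
  atom 19: O, bond orders sum to 2 (valence 2) → 0 H
  atom 20: C, bond orders sum to 1 (valence 4) → 3 H
  atom 21: aromatic c, 2 neighbours → 1 H
  atom 22: aromatic c, 3 neighbours → 0 H
  atom 23: O, bond orders sum to 2 (valence 2) → 0 H
  atom 24: C, bond orders sum to 1 (valence 4) → 3 H
  atom 25: aromatic c, 3 neighbours → 0 H
  atom 26: aromatic c, 2 neighbours → 1 H
  atom 27: C, bond orders sum to 4 (valence 4) → 0 H
  atom 28: O, bond orders sum to 2 (valence 2) → 0 H
  atom 29: O, bond orders sum to 1 (valence 2) → 1 H
Totals → C:19, H:17, N:1, O:9.
In Hill order: C19H17NO9.

C19H17NO9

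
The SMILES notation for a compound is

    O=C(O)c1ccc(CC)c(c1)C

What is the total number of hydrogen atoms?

12

Walk through each heavy atom and fill implicit hydrogens from standard valence (C 4, N 3, O 2, S 2, halogen 1); for lowercase aromatic atoms, an aromatic c carries 1 H when it has two neighbours and 0 H with three, and aromatic n carries 0 H:
  atom 1: O, bond orders sum to 2 (valence 2) → 0 H
  atom 2: C, bond orders sum to 4 (valence 4) → 0 H
  atom 3: O, bond orders sum to 1 (valence 2) → 1 H
  atom 4: aromatic c, 3 neighbours → 0 H
  atom 5: aromatic c, 2 neighbours → 1 H
  atom 6: aromatic c, 2 neighbours → 1 H
  atom 7: aromatic c, 3 neighbours → 0 H
  atom 8: C, bond orders sum to 2 (valence 4) → 2 H
  atom 9: C, bond orders sum to 1 (valence 4) → 3 H
  atom 10: aromatic c, 3 neighbours → 0 H
  atom 11: aromatic c, 2 neighbours → 1 H
  atom 12: C, bond orders sum to 1 (valence 4) → 3 H
Total hydrogens: 12.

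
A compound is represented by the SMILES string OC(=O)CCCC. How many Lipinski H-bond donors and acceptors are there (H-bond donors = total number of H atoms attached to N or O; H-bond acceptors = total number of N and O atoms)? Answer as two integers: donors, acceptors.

1, 2

Donors: find every N or O and count the H atoms it carries.
  atom 1 (O): bond orders sum to 1 → 1 H
  atom 3 (O): bond orders sum to 2 → 0 H
Lipinski HBD = 1.
Acceptors: N atoms = 0, O atoms = 2 → HBA = 2.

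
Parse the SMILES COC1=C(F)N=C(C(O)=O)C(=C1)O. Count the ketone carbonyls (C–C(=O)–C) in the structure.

Scan the SMILES for the ketone motif — none present.
Groups that are present: 1 carboxylic acid, 1 ether, 1 hydroxyl.

0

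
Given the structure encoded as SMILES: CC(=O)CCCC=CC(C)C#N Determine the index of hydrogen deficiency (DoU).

Molecular formula: C10H15NO.
DoU = (2C + 2 + N − H − X) / 2, where X is the halogen count and O/S are ignored.
    = (2·10 + 2 + 1 − 15 − 0) / 2 = 8 / 2 = 4.

4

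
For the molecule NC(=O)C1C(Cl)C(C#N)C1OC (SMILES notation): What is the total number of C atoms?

7

Count every carbon token in the SMILES (each C, including those in ring-closure positions and inside branches).
Carbon count: 7.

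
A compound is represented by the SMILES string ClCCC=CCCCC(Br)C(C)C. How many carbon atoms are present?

11

Count every carbon token in the SMILES (each C, including those in ring-closure positions and inside branches).
Carbon count: 11.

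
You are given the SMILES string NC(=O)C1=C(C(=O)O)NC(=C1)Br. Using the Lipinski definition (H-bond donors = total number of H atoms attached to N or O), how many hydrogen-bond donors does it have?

Donors: find every N or O and count the H atoms it carries.
  atom 1 (N): bond orders sum to 1 → 2 H
  atom 3 (O): bond orders sum to 2 → 0 H
  atom 7 (O): bond orders sum to 2 → 0 H
  atom 8 (O): bond orders sum to 1 → 1 H
  atom 9 (N): bond orders sum to 2 → 1 H
Lipinski HBD = 4.

4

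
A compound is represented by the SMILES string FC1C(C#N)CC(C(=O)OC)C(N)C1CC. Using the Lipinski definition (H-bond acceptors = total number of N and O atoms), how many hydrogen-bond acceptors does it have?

N atoms: 2; O atoms: 2.
Lipinski HBA = 2 + 2 = 4.

4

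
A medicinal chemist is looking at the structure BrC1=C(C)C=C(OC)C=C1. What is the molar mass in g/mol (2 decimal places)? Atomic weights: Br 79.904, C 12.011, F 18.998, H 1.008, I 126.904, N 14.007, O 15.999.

201.06 g/mol

First, the molecular formula is C8H9BrO (counting implicit H from valence).
  Br: 1 × 79.904 = 79.904
  C: 8 × 12.011 = 96.088
  H: 9 × 1.008 = 9.072
  O: 1 × 15.999 = 15.999
Sum: 1×79.904 + 8×12.011 + 9×1.008 + 1×15.999 = 201.063 → 201.06 g/mol.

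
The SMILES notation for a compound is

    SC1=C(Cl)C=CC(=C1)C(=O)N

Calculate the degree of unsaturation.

5

Degree of unsaturation = (number of rings) + (number of π bonds).
Ring closures in the SMILES: 1.
π bonds: 4 double bonds (each 1 DoU) → 4 DoU from unsaturation.
Total DoU = 1 + 4 = 5.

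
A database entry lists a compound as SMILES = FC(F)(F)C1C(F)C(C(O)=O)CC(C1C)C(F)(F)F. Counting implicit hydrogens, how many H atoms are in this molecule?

11

Walk through each heavy atom and fill implicit hydrogens from standard valence (C 4, N 3, O 2, S 2, halogen 1):
  atom 1: F (halogen, monovalent) → 0 H
  atom 2: C, bond orders sum to 4 (valence 4) → 0 H
  atom 3: F (halogen, monovalent) → 0 H
  atom 4: F (halogen, monovalent) → 0 H
  atom 5: C, bond orders sum to 3 (valence 4) → 1 H
  atom 6: C, bond orders sum to 3 (valence 4) → 1 H
  atom 7: F (halogen, monovalent) → 0 H
  atom 8: C, bond orders sum to 3 (valence 4) → 1 H
  atom 9: C, bond orders sum to 4 (valence 4) → 0 H
  atom 10: O, bond orders sum to 1 (valence 2) → 1 H
  atom 11: O, bond orders sum to 2 (valence 2) → 0 H
  atom 12: C, bond orders sum to 2 (valence 4) → 2 H
  atom 13: C, bond orders sum to 3 (valence 4) → 1 H
  atom 14: C, bond orders sum to 3 (valence 4) → 1 H
  atom 15: C, bond orders sum to 1 (valence 4) → 3 H
  atom 16: C, bond orders sum to 4 (valence 4) → 0 H
  atom 17: F (halogen, monovalent) → 0 H
  atom 18: F (halogen, monovalent) → 0 H
  atom 19: F (halogen, monovalent) → 0 H
Total hydrogens: 11.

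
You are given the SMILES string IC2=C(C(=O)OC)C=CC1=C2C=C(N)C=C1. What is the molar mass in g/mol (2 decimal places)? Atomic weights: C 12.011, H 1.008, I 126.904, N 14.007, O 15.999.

First, the molecular formula is C12H10INO2 (counting implicit H from valence).
  C: 12 × 12.011 = 144.132
  H: 10 × 1.008 = 10.080
  I: 1 × 126.904 = 126.904
  N: 1 × 14.007 = 14.007
  O: 2 × 15.999 = 31.998
Sum: 12×12.011 + 10×1.008 + 1×126.904 + 1×14.007 + 2×15.999 = 327.121 → 327.12 g/mol.

327.12 g/mol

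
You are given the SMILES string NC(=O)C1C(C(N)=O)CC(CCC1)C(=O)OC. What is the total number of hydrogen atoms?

18

Walk through each heavy atom and fill implicit hydrogens from standard valence (C 4, N 3, O 2, S 2, halogen 1):
  atom 1: N, bond orders sum to 1 (valence 3) → 2 H
  atom 2: C, bond orders sum to 4 (valence 4) → 0 H
  atom 3: O, bond orders sum to 2 (valence 2) → 0 H
  atom 4: C, bond orders sum to 3 (valence 4) → 1 H
  atom 5: C, bond orders sum to 3 (valence 4) → 1 H
  atom 6: C, bond orders sum to 4 (valence 4) → 0 H
  atom 7: N, bond orders sum to 1 (valence 3) → 2 H
  atom 8: O, bond orders sum to 2 (valence 2) → 0 H
  atom 9: C, bond orders sum to 2 (valence 4) → 2 H
  atom 10: C, bond orders sum to 3 (valence 4) → 1 H
  atom 11: C, bond orders sum to 2 (valence 4) → 2 H
  atom 12: C, bond orders sum to 2 (valence 4) → 2 H
  atom 13: C, bond orders sum to 2 (valence 4) → 2 H
  atom 14: C, bond orders sum to 4 (valence 4) → 0 H
  atom 15: O, bond orders sum to 2 (valence 2) → 0 H
  atom 16: O, bond orders sum to 2 (valence 2) → 0 H
  atom 17: C, bond orders sum to 1 (valence 4) → 3 H
Total hydrogens: 18.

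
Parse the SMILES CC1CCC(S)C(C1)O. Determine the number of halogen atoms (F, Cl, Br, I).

0

Scan the SMILES for the halogen motif — none present.
Groups that are present: 1 hydroxyl, 1 thiol.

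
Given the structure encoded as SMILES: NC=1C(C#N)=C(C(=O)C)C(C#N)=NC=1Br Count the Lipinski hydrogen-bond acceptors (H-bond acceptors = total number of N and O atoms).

5

N atoms: 4; O atoms: 1.
Lipinski HBA = 4 + 1 = 5.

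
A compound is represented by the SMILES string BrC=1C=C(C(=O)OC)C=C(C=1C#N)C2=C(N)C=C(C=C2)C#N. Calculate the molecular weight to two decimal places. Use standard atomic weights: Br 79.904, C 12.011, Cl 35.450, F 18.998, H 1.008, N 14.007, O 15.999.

356.18 g/mol

First, the molecular formula is C16H10BrN3O2 (counting implicit H from valence).
  Br: 1 × 79.904 = 79.904
  C: 16 × 12.011 = 192.176
  H: 10 × 1.008 = 10.080
  N: 3 × 14.007 = 42.021
  O: 2 × 15.999 = 31.998
Sum: 1×79.904 + 16×12.011 + 10×1.008 + 3×14.007 + 2×15.999 = 356.179 → 356.18 g/mol.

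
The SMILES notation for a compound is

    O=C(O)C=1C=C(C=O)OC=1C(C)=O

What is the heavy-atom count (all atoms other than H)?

13

Every atom symbol written in the SMILES (organic subset) is one heavy atom; implicit H are not written.
Heavy atoms by element → C:8, O:5.
Total: 13.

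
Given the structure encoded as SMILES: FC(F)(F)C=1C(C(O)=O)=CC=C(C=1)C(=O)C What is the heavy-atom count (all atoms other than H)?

16

Every atom symbol written in the SMILES (organic subset) is one heavy atom; implicit H are not written.
Heavy atoms by element → C:10, F:3, O:3.
Total: 16.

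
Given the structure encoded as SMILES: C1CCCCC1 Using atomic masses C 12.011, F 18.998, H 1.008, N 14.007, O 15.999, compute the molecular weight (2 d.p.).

84.16 g/mol

First, the molecular formula is C6H12 (counting implicit H from valence).
  C: 6 × 12.011 = 72.066
  H: 12 × 1.008 = 12.096
Sum: 6×12.011 + 12×1.008 = 84.162 → 84.16 g/mol.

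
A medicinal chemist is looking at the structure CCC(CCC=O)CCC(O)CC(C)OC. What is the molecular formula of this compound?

C13H26O3

Walk through each heavy atom and fill implicit hydrogens from standard valence (C 4, N 3, O 2, S 2, halogen 1):
  atom 1: C, bond orders sum to 1 (valence 4) → 3 H
  atom 2: C, bond orders sum to 2 (valence 4) → 2 H
  atom 3: C, bond orders sum to 3 (valence 4) → 1 H
  atom 4: C, bond orders sum to 2 (valence 4) → 2 H
  atom 5: C, bond orders sum to 2 (valence 4) → 2 H
  atom 6: C, bond orders sum to 3 (valence 4) → 1 H
  atom 7: O, bond orders sum to 2 (valence 2) → 0 H
  atom 8: C, bond orders sum to 2 (valence 4) → 2 H
  atom 9: C, bond orders sum to 2 (valence 4) → 2 H
  atom 10: C, bond orders sum to 3 (valence 4) → 1 H
  atom 11: O, bond orders sum to 1 (valence 2) → 1 H
  atom 12: C, bond orders sum to 2 (valence 4) → 2 H
  atom 13: C, bond orders sum to 3 (valence 4) → 1 H
  atom 14: C, bond orders sum to 1 (valence 4) → 3 H
  atom 15: O, bond orders sum to 2 (valence 2) → 0 H
  atom 16: C, bond orders sum to 1 (valence 4) → 3 H
Totals → C:13, H:26, O:3.
In Hill order: C13H26O3.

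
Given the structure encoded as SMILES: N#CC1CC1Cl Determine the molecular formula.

Walk through each heavy atom and fill implicit hydrogens from standard valence (C 4, N 3, O 2, S 2, halogen 1):
  atom 1: N, bond orders sum to 3 (valence 3) → 0 H
  atom 2: C, bond orders sum to 4 (valence 4) → 0 H
  atom 3: C, bond orders sum to 3 (valence 4) → 1 H
  atom 4: C, bond orders sum to 2 (valence 4) → 2 H
  atom 5: C, bond orders sum to 3 (valence 4) → 1 H
  atom 6: Cl (halogen, monovalent) → 0 H
Totals → C:4, H:4, Cl:1, N:1.
In Hill order: C4H4ClN.

C4H4ClN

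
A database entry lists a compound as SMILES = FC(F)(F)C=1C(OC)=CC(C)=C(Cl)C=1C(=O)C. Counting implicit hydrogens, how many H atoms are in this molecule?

10

Walk through each heavy atom and fill implicit hydrogens from standard valence (C 4, N 3, O 2, S 2, halogen 1):
  atom 1: F (halogen, monovalent) → 0 H
  atom 2: C, bond orders sum to 4 (valence 4) → 0 H
  atom 3: F (halogen, monovalent) → 0 H
  atom 4: F (halogen, monovalent) → 0 H
  atom 5: C, bond orders sum to 4 (valence 4) → 0 H
  atom 6: C, bond orders sum to 4 (valence 4) → 0 H
  atom 7: O, bond orders sum to 2 (valence 2) → 0 H
  atom 8: C, bond orders sum to 1 (valence 4) → 3 H
  atom 9: C, bond orders sum to 3 (valence 4) → 1 H
  atom 10: C, bond orders sum to 4 (valence 4) → 0 H
  atom 11: C, bond orders sum to 1 (valence 4) → 3 H
  atom 12: C, bond orders sum to 4 (valence 4) → 0 H
  atom 13: Cl (halogen, monovalent) → 0 H
  atom 14: C, bond orders sum to 4 (valence 4) → 0 H
  atom 15: C, bond orders sum to 4 (valence 4) → 0 H
  atom 16: O, bond orders sum to 2 (valence 2) → 0 H
  atom 17: C, bond orders sum to 1 (valence 4) → 3 H
Total hydrogens: 10.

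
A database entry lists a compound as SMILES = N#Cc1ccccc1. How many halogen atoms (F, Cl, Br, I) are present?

Scan the SMILES for the halogen motif — none present.
Groups that are present: 1 nitrile.

0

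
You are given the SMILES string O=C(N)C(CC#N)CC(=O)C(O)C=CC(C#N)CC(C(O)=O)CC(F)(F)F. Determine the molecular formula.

Walk through each heavy atom and fill implicit hydrogens from standard valence (C 4, N 3, O 2, S 2, halogen 1):
  atom 1: O, bond orders sum to 2 (valence 2) → 0 H
  atom 2: C, bond orders sum to 4 (valence 4) → 0 H
  atom 3: N, bond orders sum to 1 (valence 3) → 2 H
  atom 4: C, bond orders sum to 3 (valence 4) → 1 H
  atom 5: C, bond orders sum to 2 (valence 4) → 2 H
  atom 6: C, bond orders sum to 4 (valence 4) → 0 H
  atom 7: N, bond orders sum to 3 (valence 3) → 0 H
  atom 8: C, bond orders sum to 2 (valence 4) → 2 H
  atom 9: C, bond orders sum to 4 (valence 4) → 0 H
  atom 10: O, bond orders sum to 2 (valence 2) → 0 H
  atom 11: C, bond orders sum to 3 (valence 4) → 1 H
  atom 12: O, bond orders sum to 1 (valence 2) → 1 H
  atom 13: C, bond orders sum to 3 (valence 4) → 1 H
  atom 14: C, bond orders sum to 3 (valence 4) → 1 H
  atom 15: C, bond orders sum to 3 (valence 4) → 1 H
  atom 16: C, bond orders sum to 4 (valence 4) → 0 H
  atom 17: N, bond orders sum to 3 (valence 3) → 0 H
  atom 18: C, bond orders sum to 2 (valence 4) → 2 H
  atom 19: C, bond orders sum to 3 (valence 4) → 1 H
  atom 20: C, bond orders sum to 4 (valence 4) → 0 H
  atom 21: O, bond orders sum to 1 (valence 2) → 1 H
  atom 22: O, bond orders sum to 2 (valence 2) → 0 H
  atom 23: C, bond orders sum to 2 (valence 4) → 2 H
  atom 24: C, bond orders sum to 4 (valence 4) → 0 H
  atom 25: F (halogen, monovalent) → 0 H
  atom 26: F (halogen, monovalent) → 0 H
  atom 27: F (halogen, monovalent) → 0 H
Totals → C:16, H:18, F:3, N:3, O:5.

C16H18F3N3O5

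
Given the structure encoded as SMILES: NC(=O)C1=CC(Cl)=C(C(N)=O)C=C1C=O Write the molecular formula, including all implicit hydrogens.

C9H7ClN2O3

Walk through each heavy atom and fill implicit hydrogens from standard valence (C 4, N 3, O 2, S 2, halogen 1):
  atom 1: N, bond orders sum to 1 (valence 3) → 2 H
  atom 2: C, bond orders sum to 4 (valence 4) → 0 H
  atom 3: O, bond orders sum to 2 (valence 2) → 0 H
  atom 4: C, bond orders sum to 4 (valence 4) → 0 H
  atom 5: C, bond orders sum to 3 (valence 4) → 1 H
  atom 6: C, bond orders sum to 4 (valence 4) → 0 H
  atom 7: Cl (halogen, monovalent) → 0 H
  atom 8: C, bond orders sum to 4 (valence 4) → 0 H
  atom 9: C, bond orders sum to 4 (valence 4) → 0 H
  atom 10: N, bond orders sum to 1 (valence 3) → 2 H
  atom 11: O, bond orders sum to 2 (valence 2) → 0 H
  atom 12: C, bond orders sum to 3 (valence 4) → 1 H
  atom 13: C, bond orders sum to 4 (valence 4) → 0 H
  atom 14: C, bond orders sum to 3 (valence 4) → 1 H
  atom 15: O, bond orders sum to 2 (valence 2) → 0 H
Totals → C:9, H:7, Cl:1, N:2, O:3.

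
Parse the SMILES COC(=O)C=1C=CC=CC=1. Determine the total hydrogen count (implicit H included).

8

Walk through each heavy atom and fill implicit hydrogens from standard valence (C 4, N 3, O 2, S 2, halogen 1):
  atom 1: C, bond orders sum to 1 (valence 4) → 3 H
  atom 2: O, bond orders sum to 2 (valence 2) → 0 H
  atom 3: C, bond orders sum to 4 (valence 4) → 0 H
  atom 4: O, bond orders sum to 2 (valence 2) → 0 H
  atom 5: C, bond orders sum to 4 (valence 4) → 0 H
  atom 6: C, bond orders sum to 3 (valence 4) → 1 H
  atom 7: C, bond orders sum to 3 (valence 4) → 1 H
  atom 8: C, bond orders sum to 3 (valence 4) → 1 H
  atom 9: C, bond orders sum to 3 (valence 4) → 1 H
  atom 10: C, bond orders sum to 3 (valence 4) → 1 H
Total hydrogens: 8.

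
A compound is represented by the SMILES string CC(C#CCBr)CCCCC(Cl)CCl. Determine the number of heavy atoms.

14

Every atom symbol written in the SMILES (organic subset) is one heavy atom; implicit H are not written.
Heavy atoms by element → Br:1, C:11, Cl:2.
Total: 14.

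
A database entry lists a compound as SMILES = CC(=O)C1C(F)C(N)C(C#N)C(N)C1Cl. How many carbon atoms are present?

9

Count every carbon token in the SMILES (each C, including those in ring-closure positions and inside branches).
Carbon count: 9.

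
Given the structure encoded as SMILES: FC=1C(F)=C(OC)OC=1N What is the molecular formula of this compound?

Walk through each heavy atom and fill implicit hydrogens from standard valence (C 4, N 3, O 2, S 2, halogen 1):
  atom 1: F (halogen, monovalent) → 0 H
  atom 2: C, bond orders sum to 4 (valence 4) → 0 H
  atom 3: C, bond orders sum to 4 (valence 4) → 0 H
  atom 4: F (halogen, monovalent) → 0 H
  atom 5: C, bond orders sum to 4 (valence 4) → 0 H
  atom 6: O, bond orders sum to 2 (valence 2) → 0 H
  atom 7: C, bond orders sum to 1 (valence 4) → 3 H
  atom 8: O, bond orders sum to 2 (valence 2) → 0 H
  atom 9: C, bond orders sum to 4 (valence 4) → 0 H
  atom 10: N, bond orders sum to 1 (valence 3) → 2 H
Totals → C:5, H:5, F:2, N:1, O:2.
In Hill order: C5H5F2NO2.

C5H5F2NO2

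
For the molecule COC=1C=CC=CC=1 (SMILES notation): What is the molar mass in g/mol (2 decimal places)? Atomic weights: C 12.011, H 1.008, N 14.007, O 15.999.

108.14 g/mol

First, the molecular formula is C7H8O (counting implicit H from valence).
  C: 7 × 12.011 = 84.077
  H: 8 × 1.008 = 8.064
  O: 1 × 15.999 = 15.999
Sum: 7×12.011 + 8×1.008 + 1×15.999 = 108.140 → 108.14 g/mol.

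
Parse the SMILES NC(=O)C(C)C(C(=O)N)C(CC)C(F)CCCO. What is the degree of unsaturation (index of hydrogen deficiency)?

2

Degree of unsaturation = (number of rings) + (number of π bonds).
Ring closures in the SMILES: 0.
π bonds: 2 double bonds (each 1 DoU) → 2 DoU from unsaturation.
Total DoU = 0 + 2 = 2.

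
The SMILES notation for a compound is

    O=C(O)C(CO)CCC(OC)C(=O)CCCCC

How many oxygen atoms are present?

Scan the SMILES for O atoms (remember two-letter symbols like Cl and Br are single atoms).
Oxygen count: 5.

5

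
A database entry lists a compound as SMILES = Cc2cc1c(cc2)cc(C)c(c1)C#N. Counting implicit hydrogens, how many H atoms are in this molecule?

Walk through each heavy atom and fill implicit hydrogens from standard valence (C 4, N 3, O 2, S 2, halogen 1); for lowercase aromatic atoms, an aromatic c carries 1 H when it has two neighbours and 0 H with three, and aromatic n carries 0 H:
  atom 1: C, bond orders sum to 1 (valence 4) → 3 H
  atom 2: aromatic c, 3 neighbours → 0 H
  atom 3: aromatic c, 2 neighbours → 1 H
  atom 4: aromatic c, 3 neighbours → 0 H
  atom 5: aromatic c, 3 neighbours → 0 H
  atom 6: aromatic c, 2 neighbours → 1 H
  atom 7: aromatic c, 2 neighbours → 1 H
  atom 8: aromatic c, 2 neighbours → 1 H
  atom 9: aromatic c, 3 neighbours → 0 H
  atom 10: C, bond orders sum to 1 (valence 4) → 3 H
  atom 11: aromatic c, 3 neighbours → 0 H
  atom 12: aromatic c, 2 neighbours → 1 H
  atom 13: C, bond orders sum to 4 (valence 4) → 0 H
  atom 14: N, bond orders sum to 3 (valence 3) → 0 H
Total hydrogens: 11.

11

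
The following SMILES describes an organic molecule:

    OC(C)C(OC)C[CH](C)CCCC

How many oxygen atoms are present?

2

Scan the SMILES for O atoms (remember two-letter symbols like Cl and Br are single atoms).
Oxygen count: 2.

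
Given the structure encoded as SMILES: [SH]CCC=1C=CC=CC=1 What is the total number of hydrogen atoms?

Walk through each heavy atom and fill implicit hydrogens from standard valence (C 4, N 3, O 2, S 2, halogen 1):
  atom 1: S with explicit H count 1
  atom 2: C, bond orders sum to 2 (valence 4) → 2 H
  atom 3: C, bond orders sum to 2 (valence 4) → 2 H
  atom 4: C, bond orders sum to 4 (valence 4) → 0 H
  atom 5: C, bond orders sum to 3 (valence 4) → 1 H
  atom 6: C, bond orders sum to 3 (valence 4) → 1 H
  atom 7: C, bond orders sum to 3 (valence 4) → 1 H
  atom 8: C, bond orders sum to 3 (valence 4) → 1 H
  atom 9: C, bond orders sum to 3 (valence 4) → 1 H
Total hydrogens: 10.

10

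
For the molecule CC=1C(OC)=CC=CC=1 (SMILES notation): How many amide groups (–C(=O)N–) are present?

0

Scan the SMILES for the amide motif — none present.
Groups that are present: 1 ether.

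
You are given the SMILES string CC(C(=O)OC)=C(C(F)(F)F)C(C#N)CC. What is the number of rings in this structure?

In SMILES, each pair of matching ring-closure digits denotes one ring-closing bond; the number of such bonds equals the number of independent rings.
Ring-closure bonds here: 0.

0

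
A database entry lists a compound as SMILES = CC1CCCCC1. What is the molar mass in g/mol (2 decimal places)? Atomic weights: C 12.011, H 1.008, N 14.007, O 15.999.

First, the molecular formula is C7H14 (counting implicit H from valence).
  C: 7 × 12.011 = 84.077
  H: 14 × 1.008 = 14.112
Sum: 7×12.011 + 14×1.008 = 98.189 → 98.19 g/mol.

98.19 g/mol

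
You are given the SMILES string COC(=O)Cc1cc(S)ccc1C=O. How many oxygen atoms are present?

3

Scan the SMILES for O atoms (remember two-letter symbols like Cl and Br are single atoms).
Oxygen count: 3.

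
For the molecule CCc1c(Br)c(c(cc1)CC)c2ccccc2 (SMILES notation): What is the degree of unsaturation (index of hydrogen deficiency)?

Molecular formula: C16H17Br.
DoU = (2C + 2 + N − H − X) / 2, where X is the halogen count and O/S are ignored.
    = (2·16 + 2 + 0 − 17 − 1) / 2 = 16 / 2 = 8.

8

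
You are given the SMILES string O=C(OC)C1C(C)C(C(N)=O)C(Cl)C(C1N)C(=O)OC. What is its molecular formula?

Walk through each heavy atom and fill implicit hydrogens from standard valence (C 4, N 3, O 2, S 2, halogen 1):
  atom 1: O, bond orders sum to 2 (valence 2) → 0 H
  atom 2: C, bond orders sum to 4 (valence 4) → 0 H
  atom 3: O, bond orders sum to 2 (valence 2) → 0 H
  atom 4: C, bond orders sum to 1 (valence 4) → 3 H
  atom 5: C, bond orders sum to 3 (valence 4) → 1 H
  atom 6: C, bond orders sum to 3 (valence 4) → 1 H
  atom 7: C, bond orders sum to 1 (valence 4) → 3 H
  atom 8: C, bond orders sum to 3 (valence 4) → 1 H
  atom 9: C, bond orders sum to 4 (valence 4) → 0 H
  atom 10: N, bond orders sum to 1 (valence 3) → 2 H
  atom 11: O, bond orders sum to 2 (valence 2) → 0 H
  atom 12: C, bond orders sum to 3 (valence 4) → 1 H
  atom 13: Cl (halogen, monovalent) → 0 H
  atom 14: C, bond orders sum to 3 (valence 4) → 1 H
  atom 15: C, bond orders sum to 3 (valence 4) → 1 H
  atom 16: N, bond orders sum to 1 (valence 3) → 2 H
  atom 17: C, bond orders sum to 4 (valence 4) → 0 H
  atom 18: O, bond orders sum to 2 (valence 2) → 0 H
  atom 19: O, bond orders sum to 2 (valence 2) → 0 H
  atom 20: C, bond orders sum to 1 (valence 4) → 3 H
Totals → C:12, H:19, Cl:1, N:2, O:5.
In Hill order: C12H19ClN2O5.

C12H19ClN2O5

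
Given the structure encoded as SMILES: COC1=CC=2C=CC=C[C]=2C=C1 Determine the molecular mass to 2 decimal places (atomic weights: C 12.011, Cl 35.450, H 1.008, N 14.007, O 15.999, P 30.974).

First, the molecular formula is C11H10O (counting implicit H from valence).
  C: 11 × 12.011 = 132.121
  H: 10 × 1.008 = 10.080
  O: 1 × 15.999 = 15.999
Sum: 11×12.011 + 10×1.008 + 1×15.999 = 158.200 → 158.20 g/mol.

158.20 g/mol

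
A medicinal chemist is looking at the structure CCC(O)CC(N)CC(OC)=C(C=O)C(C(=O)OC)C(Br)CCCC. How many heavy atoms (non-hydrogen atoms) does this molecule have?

25

Every atom symbol written in the SMILES (organic subset) is one heavy atom; implicit H are not written.
Heavy atoms by element → Br:1, C:18, N:1, O:5.
Total: 25.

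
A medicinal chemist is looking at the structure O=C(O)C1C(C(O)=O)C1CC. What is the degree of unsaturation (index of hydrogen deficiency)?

Degree of unsaturation = (number of rings) + (number of π bonds).
Ring closures in the SMILES: 1.
π bonds: 2 double bonds (each 1 DoU) → 2 DoU from unsaturation.
Total DoU = 1 + 2 = 3.

3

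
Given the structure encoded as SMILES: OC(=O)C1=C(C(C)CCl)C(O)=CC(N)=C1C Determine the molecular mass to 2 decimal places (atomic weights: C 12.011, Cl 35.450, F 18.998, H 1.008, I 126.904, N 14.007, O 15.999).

243.69 g/mol

First, the molecular formula is C11H14ClNO3 (counting implicit H from valence).
  C: 11 × 12.011 = 132.121
  Cl: 1 × 35.450 = 35.450
  H: 14 × 1.008 = 14.112
  N: 1 × 14.007 = 14.007
  O: 3 × 15.999 = 47.997
Sum: 11×12.011 + 1×35.450 + 14×1.008 + 1×14.007 + 3×15.999 = 243.687 → 243.69 g/mol.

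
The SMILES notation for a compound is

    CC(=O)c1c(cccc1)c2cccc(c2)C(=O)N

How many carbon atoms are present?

15

Count every carbon token in the SMILES (each C, including those in ring-closure positions and inside branches).
Carbon count: 15.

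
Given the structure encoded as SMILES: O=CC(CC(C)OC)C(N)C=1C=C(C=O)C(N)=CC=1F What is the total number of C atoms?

14

Count every carbon token in the SMILES (each C, including those in ring-closure positions and inside branches).
Carbon count: 14.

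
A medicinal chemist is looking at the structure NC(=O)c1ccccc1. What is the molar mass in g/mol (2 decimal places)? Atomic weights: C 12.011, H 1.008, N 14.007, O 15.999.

121.14 g/mol

First, the molecular formula is C7H7NO (counting implicit H from valence).
  C: 7 × 12.011 = 84.077
  H: 7 × 1.008 = 7.056
  N: 1 × 14.007 = 14.007
  O: 1 × 15.999 = 15.999
Sum: 7×12.011 + 7×1.008 + 1×14.007 + 1×15.999 = 121.139 → 121.14 g/mol.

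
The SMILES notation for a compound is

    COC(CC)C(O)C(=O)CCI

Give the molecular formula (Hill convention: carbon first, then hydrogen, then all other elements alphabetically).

C8H15IO3

Walk through each heavy atom and fill implicit hydrogens from standard valence (C 4, N 3, O 2, S 2, halogen 1):
  atom 1: C, bond orders sum to 1 (valence 4) → 3 H
  atom 2: O, bond orders sum to 2 (valence 2) → 0 H
  atom 3: C, bond orders sum to 3 (valence 4) → 1 H
  atom 4: C, bond orders sum to 2 (valence 4) → 2 H
  atom 5: C, bond orders sum to 1 (valence 4) → 3 H
  atom 6: C, bond orders sum to 3 (valence 4) → 1 H
  atom 7: O, bond orders sum to 1 (valence 2) → 1 H
  atom 8: C, bond orders sum to 4 (valence 4) → 0 H
  atom 9: O, bond orders sum to 2 (valence 2) → 0 H
  atom 10: C, bond orders sum to 2 (valence 4) → 2 H
  atom 11: C, bond orders sum to 2 (valence 4) → 2 H
  atom 12: I (halogen, monovalent) → 0 H
Totals → C:8, H:15, I:1, O:3.
In Hill order: C8H15IO3.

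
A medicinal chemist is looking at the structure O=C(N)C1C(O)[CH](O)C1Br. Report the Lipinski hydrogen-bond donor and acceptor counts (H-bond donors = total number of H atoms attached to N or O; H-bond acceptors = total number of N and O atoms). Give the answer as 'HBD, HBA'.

Donors: find every N or O and count the H atoms it carries.
  atom 1 (O): bond orders sum to 2 → 0 H
  atom 3 (N): bond orders sum to 1 → 2 H
  atom 6 (O): bond orders sum to 1 → 1 H
  atom 8 (O): bond orders sum to 1 → 1 H
Lipinski HBD = 4.
Acceptors: N atoms = 1, O atoms = 3 → HBA = 4.

4, 4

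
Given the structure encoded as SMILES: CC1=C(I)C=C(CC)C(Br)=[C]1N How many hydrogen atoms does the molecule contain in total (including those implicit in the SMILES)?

11

Walk through each heavy atom and fill implicit hydrogens from standard valence (C 4, N 3, O 2, S 2, halogen 1):
  atom 1: C, bond orders sum to 1 (valence 4) → 3 H
  atom 2: C, bond orders sum to 4 (valence 4) → 0 H
  atom 3: C, bond orders sum to 4 (valence 4) → 0 H
  atom 4: I (halogen, monovalent) → 0 H
  atom 5: C, bond orders sum to 3 (valence 4) → 1 H
  atom 6: C, bond orders sum to 4 (valence 4) → 0 H
  atom 7: C, bond orders sum to 2 (valence 4) → 2 H
  atom 8: C, bond orders sum to 1 (valence 4) → 3 H
  atom 9: C, bond orders sum to 4 (valence 4) → 0 H
  atom 10: Br (halogen, monovalent) → 0 H
  atom 11: C with explicit H count 0
  atom 12: N, bond orders sum to 1 (valence 3) → 2 H
Total hydrogens: 11.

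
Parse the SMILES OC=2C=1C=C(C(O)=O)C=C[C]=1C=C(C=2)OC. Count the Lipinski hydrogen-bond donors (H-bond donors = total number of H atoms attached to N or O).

Donors: find every N or O and count the H atoms it carries.
  atom 1 (O): bond orders sum to 1 → 1 H
  atom 7 (O): bond orders sum to 1 → 1 H
  atom 8 (O): bond orders sum to 2 → 0 H
  atom 15 (O): bond orders sum to 2 → 0 H
Lipinski HBD = 2.

2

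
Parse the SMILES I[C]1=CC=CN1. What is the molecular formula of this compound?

Walk through each heavy atom and fill implicit hydrogens from standard valence (C 4, N 3, O 2, S 2, halogen 1):
  atom 1: I (halogen, monovalent) → 0 H
  atom 2: C with explicit H count 0
  atom 3: C, bond orders sum to 3 (valence 4) → 1 H
  atom 4: C, bond orders sum to 3 (valence 4) → 1 H
  atom 5: C, bond orders sum to 3 (valence 4) → 1 H
  atom 6: N, bond orders sum to 2 (valence 3) → 1 H
Totals → C:4, H:4, I:1, N:1.
In Hill order: C4H4IN.

C4H4IN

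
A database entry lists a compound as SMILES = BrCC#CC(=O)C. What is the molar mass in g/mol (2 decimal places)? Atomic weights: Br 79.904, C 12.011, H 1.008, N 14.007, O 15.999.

161.00 g/mol

First, the molecular formula is C5H5BrO (counting implicit H from valence).
  Br: 1 × 79.904 = 79.904
  C: 5 × 12.011 = 60.055
  H: 5 × 1.008 = 5.040
  O: 1 × 15.999 = 15.999
Sum: 1×79.904 + 5×12.011 + 5×1.008 + 1×15.999 = 160.998 → 161.00 g/mol.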